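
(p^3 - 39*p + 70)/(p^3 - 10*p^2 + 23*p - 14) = (p^2 + 2*p - 35)/(p^2 - 8*p + 7)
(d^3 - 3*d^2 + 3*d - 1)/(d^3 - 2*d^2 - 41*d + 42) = (d^2 - 2*d + 1)/(d^2 - d - 42)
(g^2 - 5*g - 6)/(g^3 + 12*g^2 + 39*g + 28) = (g - 6)/(g^2 + 11*g + 28)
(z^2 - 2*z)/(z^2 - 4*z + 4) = z/(z - 2)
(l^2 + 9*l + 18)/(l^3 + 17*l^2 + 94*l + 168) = (l + 3)/(l^2 + 11*l + 28)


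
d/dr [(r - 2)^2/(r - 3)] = (r^2 - 6*r + 8)/(r^2 - 6*r + 9)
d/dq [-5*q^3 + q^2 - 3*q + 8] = -15*q^2 + 2*q - 3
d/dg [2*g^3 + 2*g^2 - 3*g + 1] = 6*g^2 + 4*g - 3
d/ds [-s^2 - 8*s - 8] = -2*s - 8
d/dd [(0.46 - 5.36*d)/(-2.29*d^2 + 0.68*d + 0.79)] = (-12.2744*d^2 + 2.1068*d - 4.5472)/(5.2441*d^4 - 3.1144*d^3 - 3.1558*d^2 + 1.0744*d + 0.6241)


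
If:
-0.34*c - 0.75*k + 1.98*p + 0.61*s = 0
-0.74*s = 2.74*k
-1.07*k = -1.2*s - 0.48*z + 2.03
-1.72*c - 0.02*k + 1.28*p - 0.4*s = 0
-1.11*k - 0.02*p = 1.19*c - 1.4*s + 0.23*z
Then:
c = -0.19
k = -0.08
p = -0.16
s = 0.31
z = 3.27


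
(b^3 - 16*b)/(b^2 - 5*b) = (b^2 - 16)/(b - 5)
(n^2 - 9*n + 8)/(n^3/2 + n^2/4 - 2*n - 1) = 4*(n^2 - 9*n + 8)/(2*n^3 + n^2 - 8*n - 4)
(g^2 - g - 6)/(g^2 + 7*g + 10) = (g - 3)/(g + 5)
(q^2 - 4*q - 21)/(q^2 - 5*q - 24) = (q - 7)/(q - 8)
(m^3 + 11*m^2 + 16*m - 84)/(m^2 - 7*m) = (m^3 + 11*m^2 + 16*m - 84)/(m*(m - 7))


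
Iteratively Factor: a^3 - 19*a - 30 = (a - 5)*(a^2 + 5*a + 6) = (a - 5)*(a + 3)*(a + 2)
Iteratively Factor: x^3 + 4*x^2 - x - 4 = (x + 4)*(x^2 - 1) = (x - 1)*(x + 4)*(x + 1)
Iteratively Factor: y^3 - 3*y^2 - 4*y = (y + 1)*(y^2 - 4*y) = (y - 4)*(y + 1)*(y)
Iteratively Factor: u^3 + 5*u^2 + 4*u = (u + 1)*(u^2 + 4*u) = u*(u + 1)*(u + 4)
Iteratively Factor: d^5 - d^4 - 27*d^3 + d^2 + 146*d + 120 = (d + 4)*(d^4 - 5*d^3 - 7*d^2 + 29*d + 30) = (d - 3)*(d + 4)*(d^3 - 2*d^2 - 13*d - 10) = (d - 3)*(d + 2)*(d + 4)*(d^2 - 4*d - 5) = (d - 3)*(d + 1)*(d + 2)*(d + 4)*(d - 5)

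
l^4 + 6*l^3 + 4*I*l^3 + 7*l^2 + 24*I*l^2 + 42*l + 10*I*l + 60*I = (l + 6)*(l - 2*I)*(l + I)*(l + 5*I)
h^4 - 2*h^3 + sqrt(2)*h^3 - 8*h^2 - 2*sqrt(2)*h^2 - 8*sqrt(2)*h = h*(h - 4)*(h + 2)*(h + sqrt(2))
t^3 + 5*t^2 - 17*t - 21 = (t - 3)*(t + 1)*(t + 7)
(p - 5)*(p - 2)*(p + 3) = p^3 - 4*p^2 - 11*p + 30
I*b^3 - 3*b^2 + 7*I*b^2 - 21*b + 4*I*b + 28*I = (b + 7)*(b + 4*I)*(I*b + 1)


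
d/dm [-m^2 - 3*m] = -2*m - 3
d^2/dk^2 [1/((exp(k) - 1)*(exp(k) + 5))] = 4*(exp(3*k) + 3*exp(2*k) + 9*exp(k) + 5)*exp(k)/(exp(6*k) + 12*exp(5*k) + 33*exp(4*k) - 56*exp(3*k) - 165*exp(2*k) + 300*exp(k) - 125)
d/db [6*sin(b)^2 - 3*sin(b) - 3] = 3*(4*sin(b) - 1)*cos(b)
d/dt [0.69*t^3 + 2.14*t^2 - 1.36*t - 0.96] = 2.07*t^2 + 4.28*t - 1.36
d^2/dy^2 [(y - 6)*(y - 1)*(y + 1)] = 6*y - 12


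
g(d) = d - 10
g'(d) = 1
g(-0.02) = -10.02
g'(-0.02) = 1.00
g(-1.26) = -11.26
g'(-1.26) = 1.00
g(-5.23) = -15.23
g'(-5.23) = 1.00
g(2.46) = -7.54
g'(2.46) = 1.00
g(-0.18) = -10.18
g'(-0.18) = 1.00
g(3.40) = -6.60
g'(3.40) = 1.00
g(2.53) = -7.47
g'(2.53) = 1.00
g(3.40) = -6.60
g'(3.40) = 1.00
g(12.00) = 2.00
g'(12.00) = 1.00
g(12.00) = 2.00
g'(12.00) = 1.00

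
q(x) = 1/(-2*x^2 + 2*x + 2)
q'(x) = (4*x - 2)/(-2*x^2 + 2*x + 2)^2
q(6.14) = -0.02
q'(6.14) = 0.01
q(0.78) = 0.43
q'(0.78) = 0.20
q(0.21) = 0.43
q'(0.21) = -0.21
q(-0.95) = -0.59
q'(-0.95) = -2.00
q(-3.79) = -0.03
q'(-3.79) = -0.01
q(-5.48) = -0.01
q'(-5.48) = -0.01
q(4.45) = -0.03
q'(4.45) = 0.02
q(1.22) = 0.68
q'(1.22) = 1.35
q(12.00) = 0.00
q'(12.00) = 0.00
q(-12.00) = 0.00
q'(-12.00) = 0.00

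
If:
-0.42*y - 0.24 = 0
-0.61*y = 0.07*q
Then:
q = 4.98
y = -0.57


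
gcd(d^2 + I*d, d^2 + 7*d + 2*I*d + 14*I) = 1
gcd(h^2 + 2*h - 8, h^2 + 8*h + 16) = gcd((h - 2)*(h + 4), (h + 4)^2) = h + 4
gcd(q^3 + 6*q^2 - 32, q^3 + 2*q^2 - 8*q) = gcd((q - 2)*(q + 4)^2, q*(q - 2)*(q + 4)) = q^2 + 2*q - 8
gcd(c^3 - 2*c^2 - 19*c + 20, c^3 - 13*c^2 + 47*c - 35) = c^2 - 6*c + 5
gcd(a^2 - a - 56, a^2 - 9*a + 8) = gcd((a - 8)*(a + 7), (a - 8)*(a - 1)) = a - 8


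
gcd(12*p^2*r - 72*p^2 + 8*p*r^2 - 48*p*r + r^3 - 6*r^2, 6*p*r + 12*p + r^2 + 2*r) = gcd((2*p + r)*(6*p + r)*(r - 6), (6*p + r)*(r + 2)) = 6*p + r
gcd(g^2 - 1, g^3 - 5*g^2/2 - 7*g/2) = g + 1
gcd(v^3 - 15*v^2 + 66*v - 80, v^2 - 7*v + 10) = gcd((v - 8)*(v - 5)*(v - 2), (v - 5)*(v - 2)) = v^2 - 7*v + 10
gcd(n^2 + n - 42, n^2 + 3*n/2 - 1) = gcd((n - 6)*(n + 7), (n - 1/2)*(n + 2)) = 1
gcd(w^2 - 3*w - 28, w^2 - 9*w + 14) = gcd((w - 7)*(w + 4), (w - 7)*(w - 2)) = w - 7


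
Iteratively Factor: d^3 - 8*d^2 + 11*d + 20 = (d - 5)*(d^2 - 3*d - 4) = (d - 5)*(d + 1)*(d - 4)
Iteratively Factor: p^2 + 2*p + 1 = (p + 1)*(p + 1)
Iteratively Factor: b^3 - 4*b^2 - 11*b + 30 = (b - 5)*(b^2 + b - 6) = (b - 5)*(b + 3)*(b - 2)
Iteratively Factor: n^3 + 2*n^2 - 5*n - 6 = (n + 3)*(n^2 - n - 2) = (n - 2)*(n + 3)*(n + 1)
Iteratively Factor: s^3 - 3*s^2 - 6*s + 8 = (s - 1)*(s^2 - 2*s - 8) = (s - 1)*(s + 2)*(s - 4)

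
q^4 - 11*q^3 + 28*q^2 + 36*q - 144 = (q - 6)*(q - 4)*(q - 3)*(q + 2)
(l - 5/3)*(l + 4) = l^2 + 7*l/3 - 20/3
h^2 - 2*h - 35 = (h - 7)*(h + 5)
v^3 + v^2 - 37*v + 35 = (v - 5)*(v - 1)*(v + 7)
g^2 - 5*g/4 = g*(g - 5/4)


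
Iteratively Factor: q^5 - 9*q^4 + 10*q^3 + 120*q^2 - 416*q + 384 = (q + 4)*(q^4 - 13*q^3 + 62*q^2 - 128*q + 96) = (q - 3)*(q + 4)*(q^3 - 10*q^2 + 32*q - 32) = (q - 4)*(q - 3)*(q + 4)*(q^2 - 6*q + 8) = (q - 4)^2*(q - 3)*(q + 4)*(q - 2)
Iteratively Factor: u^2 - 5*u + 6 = (u - 2)*(u - 3)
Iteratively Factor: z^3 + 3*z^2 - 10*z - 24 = (z + 4)*(z^2 - z - 6) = (z + 2)*(z + 4)*(z - 3)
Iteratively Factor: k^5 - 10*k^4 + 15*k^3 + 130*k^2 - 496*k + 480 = (k - 3)*(k^4 - 7*k^3 - 6*k^2 + 112*k - 160) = (k - 5)*(k - 3)*(k^3 - 2*k^2 - 16*k + 32) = (k - 5)*(k - 4)*(k - 3)*(k^2 + 2*k - 8) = (k - 5)*(k - 4)*(k - 3)*(k - 2)*(k + 4)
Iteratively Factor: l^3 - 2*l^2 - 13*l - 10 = (l + 2)*(l^2 - 4*l - 5) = (l - 5)*(l + 2)*(l + 1)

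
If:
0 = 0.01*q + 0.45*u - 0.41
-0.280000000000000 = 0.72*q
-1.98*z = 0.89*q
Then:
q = -0.39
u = 0.92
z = 0.17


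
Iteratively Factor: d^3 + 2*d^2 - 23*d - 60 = (d - 5)*(d^2 + 7*d + 12) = (d - 5)*(d + 3)*(d + 4)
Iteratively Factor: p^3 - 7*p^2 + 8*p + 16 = (p + 1)*(p^2 - 8*p + 16) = (p - 4)*(p + 1)*(p - 4)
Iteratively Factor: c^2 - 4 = (c + 2)*(c - 2)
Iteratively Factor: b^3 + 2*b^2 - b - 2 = (b - 1)*(b^2 + 3*b + 2) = (b - 1)*(b + 1)*(b + 2)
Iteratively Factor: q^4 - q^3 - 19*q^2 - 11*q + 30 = (q + 2)*(q^3 - 3*q^2 - 13*q + 15) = (q - 1)*(q + 2)*(q^2 - 2*q - 15) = (q - 1)*(q + 2)*(q + 3)*(q - 5)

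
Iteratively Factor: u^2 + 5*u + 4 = (u + 1)*(u + 4)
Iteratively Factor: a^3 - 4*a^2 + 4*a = (a - 2)*(a^2 - 2*a) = (a - 2)^2*(a)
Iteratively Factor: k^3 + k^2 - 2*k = (k - 1)*(k^2 + 2*k) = k*(k - 1)*(k + 2)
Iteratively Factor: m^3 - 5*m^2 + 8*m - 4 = (m - 2)*(m^2 - 3*m + 2) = (m - 2)*(m - 1)*(m - 2)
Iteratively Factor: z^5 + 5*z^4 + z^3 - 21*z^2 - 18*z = (z + 3)*(z^4 + 2*z^3 - 5*z^2 - 6*z) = (z + 3)^2*(z^3 - z^2 - 2*z) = (z + 1)*(z + 3)^2*(z^2 - 2*z) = (z - 2)*(z + 1)*(z + 3)^2*(z)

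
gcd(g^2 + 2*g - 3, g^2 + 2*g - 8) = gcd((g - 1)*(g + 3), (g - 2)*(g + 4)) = 1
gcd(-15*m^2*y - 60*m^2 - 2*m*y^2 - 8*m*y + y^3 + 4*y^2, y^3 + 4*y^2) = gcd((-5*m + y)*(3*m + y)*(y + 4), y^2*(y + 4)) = y + 4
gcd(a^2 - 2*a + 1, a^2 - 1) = a - 1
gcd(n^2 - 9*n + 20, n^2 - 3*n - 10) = n - 5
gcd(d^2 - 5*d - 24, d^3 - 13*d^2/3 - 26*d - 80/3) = d - 8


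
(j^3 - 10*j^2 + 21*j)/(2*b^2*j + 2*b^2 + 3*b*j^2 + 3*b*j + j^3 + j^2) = j*(j^2 - 10*j + 21)/(2*b^2*j + 2*b^2 + 3*b*j^2 + 3*b*j + j^3 + j^2)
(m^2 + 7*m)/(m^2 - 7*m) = (m + 7)/(m - 7)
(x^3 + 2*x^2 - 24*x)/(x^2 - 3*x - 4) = x*(x + 6)/(x + 1)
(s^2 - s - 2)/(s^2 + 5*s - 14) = (s + 1)/(s + 7)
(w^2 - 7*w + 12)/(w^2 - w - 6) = (w - 4)/(w + 2)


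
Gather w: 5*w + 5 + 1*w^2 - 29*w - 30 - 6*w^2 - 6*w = -5*w^2 - 30*w - 25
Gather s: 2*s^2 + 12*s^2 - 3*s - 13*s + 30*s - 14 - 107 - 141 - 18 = 14*s^2 + 14*s - 280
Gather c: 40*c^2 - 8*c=40*c^2 - 8*c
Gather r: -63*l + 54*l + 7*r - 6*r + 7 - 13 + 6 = -9*l + r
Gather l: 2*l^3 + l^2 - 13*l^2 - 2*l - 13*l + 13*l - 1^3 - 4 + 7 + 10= 2*l^3 - 12*l^2 - 2*l + 12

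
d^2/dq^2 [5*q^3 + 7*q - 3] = 30*q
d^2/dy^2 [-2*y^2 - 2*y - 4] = -4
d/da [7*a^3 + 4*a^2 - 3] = a*(21*a + 8)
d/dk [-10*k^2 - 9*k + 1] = -20*k - 9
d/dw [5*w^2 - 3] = 10*w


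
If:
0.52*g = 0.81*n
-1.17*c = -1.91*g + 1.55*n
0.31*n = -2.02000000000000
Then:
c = -7.94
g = -10.15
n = -6.52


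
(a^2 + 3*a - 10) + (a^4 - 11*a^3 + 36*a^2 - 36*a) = a^4 - 11*a^3 + 37*a^2 - 33*a - 10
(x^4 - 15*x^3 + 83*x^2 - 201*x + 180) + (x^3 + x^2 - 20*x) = x^4 - 14*x^3 + 84*x^2 - 221*x + 180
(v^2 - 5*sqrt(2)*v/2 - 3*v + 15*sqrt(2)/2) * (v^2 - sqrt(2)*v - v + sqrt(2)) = v^4 - 7*sqrt(2)*v^3/2 - 4*v^3 + 8*v^2 + 14*sqrt(2)*v^2 - 20*v - 21*sqrt(2)*v/2 + 15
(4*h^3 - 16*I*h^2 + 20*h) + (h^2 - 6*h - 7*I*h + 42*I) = 4*h^3 + h^2 - 16*I*h^2 + 14*h - 7*I*h + 42*I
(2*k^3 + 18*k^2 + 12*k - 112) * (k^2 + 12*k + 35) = 2*k^5 + 42*k^4 + 298*k^3 + 662*k^2 - 924*k - 3920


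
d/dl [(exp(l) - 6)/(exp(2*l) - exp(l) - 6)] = (-(exp(l) - 6)*(2*exp(l) - 1) + exp(2*l) - exp(l) - 6)*exp(l)/(-exp(2*l) + exp(l) + 6)^2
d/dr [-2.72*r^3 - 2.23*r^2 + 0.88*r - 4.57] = -8.16*r^2 - 4.46*r + 0.88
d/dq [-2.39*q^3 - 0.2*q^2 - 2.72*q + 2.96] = -7.17*q^2 - 0.4*q - 2.72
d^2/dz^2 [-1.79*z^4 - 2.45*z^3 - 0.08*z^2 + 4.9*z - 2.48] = -21.48*z^2 - 14.7*z - 0.16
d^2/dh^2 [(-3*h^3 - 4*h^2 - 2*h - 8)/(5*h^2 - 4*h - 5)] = 2*(-253*h^3 - 1080*h^2 + 105*h - 388)/(125*h^6 - 300*h^5 - 135*h^4 + 536*h^3 + 135*h^2 - 300*h - 125)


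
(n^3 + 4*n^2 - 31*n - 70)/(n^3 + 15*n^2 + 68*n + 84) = (n - 5)/(n + 6)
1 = 1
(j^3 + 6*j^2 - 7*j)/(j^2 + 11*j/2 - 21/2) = 2*j*(j - 1)/(2*j - 3)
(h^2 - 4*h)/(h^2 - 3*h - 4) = h/(h + 1)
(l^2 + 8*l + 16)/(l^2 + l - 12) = (l + 4)/(l - 3)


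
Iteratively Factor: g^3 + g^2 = (g + 1)*(g^2) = g*(g + 1)*(g)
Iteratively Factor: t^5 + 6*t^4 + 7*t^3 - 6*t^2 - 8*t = (t + 1)*(t^4 + 5*t^3 + 2*t^2 - 8*t) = (t + 1)*(t + 4)*(t^3 + t^2 - 2*t) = (t + 1)*(t + 2)*(t + 4)*(t^2 - t) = (t - 1)*(t + 1)*(t + 2)*(t + 4)*(t)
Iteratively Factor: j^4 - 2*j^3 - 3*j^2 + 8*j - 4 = (j + 2)*(j^3 - 4*j^2 + 5*j - 2) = (j - 1)*(j + 2)*(j^2 - 3*j + 2) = (j - 2)*(j - 1)*(j + 2)*(j - 1)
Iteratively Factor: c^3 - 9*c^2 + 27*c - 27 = (c - 3)*(c^2 - 6*c + 9) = (c - 3)^2*(c - 3)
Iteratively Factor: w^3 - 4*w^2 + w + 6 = (w + 1)*(w^2 - 5*w + 6) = (w - 2)*(w + 1)*(w - 3)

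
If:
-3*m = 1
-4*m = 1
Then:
No Solution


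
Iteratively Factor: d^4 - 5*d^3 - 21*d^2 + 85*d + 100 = (d - 5)*(d^3 - 21*d - 20) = (d - 5)^2*(d^2 + 5*d + 4) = (d - 5)^2*(d + 4)*(d + 1)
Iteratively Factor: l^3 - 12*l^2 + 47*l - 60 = (l - 4)*(l^2 - 8*l + 15) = (l - 5)*(l - 4)*(l - 3)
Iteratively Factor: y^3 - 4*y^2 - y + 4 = (y - 4)*(y^2 - 1) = (y - 4)*(y - 1)*(y + 1)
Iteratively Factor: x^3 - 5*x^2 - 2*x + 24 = (x - 4)*(x^2 - x - 6) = (x - 4)*(x - 3)*(x + 2)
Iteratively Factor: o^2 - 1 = (o + 1)*(o - 1)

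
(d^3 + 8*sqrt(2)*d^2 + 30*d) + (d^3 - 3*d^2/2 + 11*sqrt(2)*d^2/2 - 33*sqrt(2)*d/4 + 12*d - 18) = 2*d^3 - 3*d^2/2 + 27*sqrt(2)*d^2/2 - 33*sqrt(2)*d/4 + 42*d - 18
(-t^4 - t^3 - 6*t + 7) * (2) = -2*t^4 - 2*t^3 - 12*t + 14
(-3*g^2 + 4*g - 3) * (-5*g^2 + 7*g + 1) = 15*g^4 - 41*g^3 + 40*g^2 - 17*g - 3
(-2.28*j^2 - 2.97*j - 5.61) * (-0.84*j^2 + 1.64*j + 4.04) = 1.9152*j^4 - 1.2444*j^3 - 9.3696*j^2 - 21.1992*j - 22.6644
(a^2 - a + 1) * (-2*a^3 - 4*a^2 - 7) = -2*a^5 - 2*a^4 + 2*a^3 - 11*a^2 + 7*a - 7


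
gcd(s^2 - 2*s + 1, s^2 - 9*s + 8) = s - 1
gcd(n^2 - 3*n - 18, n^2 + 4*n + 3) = n + 3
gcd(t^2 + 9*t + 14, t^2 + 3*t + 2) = t + 2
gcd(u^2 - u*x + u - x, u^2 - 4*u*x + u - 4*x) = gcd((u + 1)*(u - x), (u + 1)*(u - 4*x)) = u + 1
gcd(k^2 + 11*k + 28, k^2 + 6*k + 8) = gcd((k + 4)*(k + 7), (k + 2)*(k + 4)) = k + 4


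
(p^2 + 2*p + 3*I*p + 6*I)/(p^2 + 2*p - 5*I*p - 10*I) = (p + 3*I)/(p - 5*I)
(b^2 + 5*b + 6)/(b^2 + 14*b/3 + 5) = 3*(b + 2)/(3*b + 5)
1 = 1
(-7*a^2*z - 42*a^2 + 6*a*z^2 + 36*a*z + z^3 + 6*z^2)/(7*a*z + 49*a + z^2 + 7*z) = (-a*z - 6*a + z^2 + 6*z)/(z + 7)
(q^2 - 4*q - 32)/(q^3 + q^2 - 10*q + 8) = (q - 8)/(q^2 - 3*q + 2)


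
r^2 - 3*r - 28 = (r - 7)*(r + 4)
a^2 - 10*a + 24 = (a - 6)*(a - 4)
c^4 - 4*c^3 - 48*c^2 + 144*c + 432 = (c - 6)^2*(c + 2)*(c + 6)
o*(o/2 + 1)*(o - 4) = o^3/2 - o^2 - 4*o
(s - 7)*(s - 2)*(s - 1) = s^3 - 10*s^2 + 23*s - 14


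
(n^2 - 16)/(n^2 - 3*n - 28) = (n - 4)/(n - 7)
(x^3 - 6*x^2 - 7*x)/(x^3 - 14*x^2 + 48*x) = (x^2 - 6*x - 7)/(x^2 - 14*x + 48)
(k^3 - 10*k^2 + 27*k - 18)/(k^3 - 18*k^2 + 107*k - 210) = (k^2 - 4*k + 3)/(k^2 - 12*k + 35)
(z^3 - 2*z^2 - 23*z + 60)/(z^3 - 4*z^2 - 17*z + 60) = (z^2 + z - 20)/(z^2 - z - 20)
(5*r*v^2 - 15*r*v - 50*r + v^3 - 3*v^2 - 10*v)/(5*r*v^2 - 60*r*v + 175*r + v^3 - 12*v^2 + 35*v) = (v + 2)/(v - 7)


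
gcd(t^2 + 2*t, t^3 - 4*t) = t^2 + 2*t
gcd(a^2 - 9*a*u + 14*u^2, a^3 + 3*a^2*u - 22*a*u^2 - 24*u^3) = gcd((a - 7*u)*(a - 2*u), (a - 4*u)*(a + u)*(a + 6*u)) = 1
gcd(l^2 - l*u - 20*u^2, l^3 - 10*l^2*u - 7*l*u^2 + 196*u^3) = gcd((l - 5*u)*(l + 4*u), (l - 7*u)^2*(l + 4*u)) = l + 4*u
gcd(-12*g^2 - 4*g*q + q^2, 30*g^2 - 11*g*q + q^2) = -6*g + q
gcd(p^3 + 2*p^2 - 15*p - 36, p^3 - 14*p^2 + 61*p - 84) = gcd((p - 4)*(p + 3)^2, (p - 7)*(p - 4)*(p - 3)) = p - 4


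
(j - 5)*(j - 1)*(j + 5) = j^3 - j^2 - 25*j + 25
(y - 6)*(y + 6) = y^2 - 36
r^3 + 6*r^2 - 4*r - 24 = (r - 2)*(r + 2)*(r + 6)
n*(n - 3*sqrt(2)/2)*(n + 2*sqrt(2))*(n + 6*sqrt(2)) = n^4 + 13*sqrt(2)*n^3/2 - 36*sqrt(2)*n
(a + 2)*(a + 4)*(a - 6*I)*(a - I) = a^4 + 6*a^3 - 7*I*a^3 + 2*a^2 - 42*I*a^2 - 36*a - 56*I*a - 48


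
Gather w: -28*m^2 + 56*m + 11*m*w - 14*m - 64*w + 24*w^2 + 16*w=-28*m^2 + 42*m + 24*w^2 + w*(11*m - 48)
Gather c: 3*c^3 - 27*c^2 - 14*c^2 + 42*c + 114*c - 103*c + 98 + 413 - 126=3*c^3 - 41*c^2 + 53*c + 385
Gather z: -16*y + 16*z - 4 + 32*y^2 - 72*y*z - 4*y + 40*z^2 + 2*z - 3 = 32*y^2 - 20*y + 40*z^2 + z*(18 - 72*y) - 7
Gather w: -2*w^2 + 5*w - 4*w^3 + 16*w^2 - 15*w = -4*w^3 + 14*w^2 - 10*w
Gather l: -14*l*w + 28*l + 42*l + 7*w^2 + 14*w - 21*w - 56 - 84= l*(70 - 14*w) + 7*w^2 - 7*w - 140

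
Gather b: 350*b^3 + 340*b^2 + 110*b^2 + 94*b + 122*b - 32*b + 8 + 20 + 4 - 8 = 350*b^3 + 450*b^2 + 184*b + 24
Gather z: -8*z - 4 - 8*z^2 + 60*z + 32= -8*z^2 + 52*z + 28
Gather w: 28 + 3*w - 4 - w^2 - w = -w^2 + 2*w + 24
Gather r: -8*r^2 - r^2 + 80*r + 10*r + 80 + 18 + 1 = -9*r^2 + 90*r + 99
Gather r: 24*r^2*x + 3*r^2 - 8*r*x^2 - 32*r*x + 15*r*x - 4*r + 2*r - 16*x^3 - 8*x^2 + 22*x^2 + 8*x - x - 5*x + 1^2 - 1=r^2*(24*x + 3) + r*(-8*x^2 - 17*x - 2) - 16*x^3 + 14*x^2 + 2*x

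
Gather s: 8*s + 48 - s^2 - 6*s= -s^2 + 2*s + 48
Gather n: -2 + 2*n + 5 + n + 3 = 3*n + 6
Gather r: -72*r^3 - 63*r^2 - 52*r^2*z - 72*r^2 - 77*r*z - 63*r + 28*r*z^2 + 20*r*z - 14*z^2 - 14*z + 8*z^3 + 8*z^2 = -72*r^3 + r^2*(-52*z - 135) + r*(28*z^2 - 57*z - 63) + 8*z^3 - 6*z^2 - 14*z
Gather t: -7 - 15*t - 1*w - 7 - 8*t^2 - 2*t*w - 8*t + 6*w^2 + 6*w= -8*t^2 + t*(-2*w - 23) + 6*w^2 + 5*w - 14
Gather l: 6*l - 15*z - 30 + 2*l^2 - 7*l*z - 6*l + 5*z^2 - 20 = 2*l^2 - 7*l*z + 5*z^2 - 15*z - 50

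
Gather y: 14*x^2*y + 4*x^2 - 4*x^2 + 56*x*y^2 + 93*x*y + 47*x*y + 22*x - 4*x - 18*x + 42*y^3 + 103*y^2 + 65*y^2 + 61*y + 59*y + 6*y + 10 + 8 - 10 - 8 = 42*y^3 + y^2*(56*x + 168) + y*(14*x^2 + 140*x + 126)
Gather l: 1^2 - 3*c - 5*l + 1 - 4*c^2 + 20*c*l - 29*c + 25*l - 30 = -4*c^2 - 32*c + l*(20*c + 20) - 28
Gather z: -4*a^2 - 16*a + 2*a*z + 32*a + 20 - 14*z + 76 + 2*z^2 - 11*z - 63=-4*a^2 + 16*a + 2*z^2 + z*(2*a - 25) + 33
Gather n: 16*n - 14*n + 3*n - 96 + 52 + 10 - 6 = 5*n - 40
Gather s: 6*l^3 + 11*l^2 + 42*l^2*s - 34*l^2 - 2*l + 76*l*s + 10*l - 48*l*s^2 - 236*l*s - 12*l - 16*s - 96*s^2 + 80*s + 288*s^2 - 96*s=6*l^3 - 23*l^2 - 4*l + s^2*(192 - 48*l) + s*(42*l^2 - 160*l - 32)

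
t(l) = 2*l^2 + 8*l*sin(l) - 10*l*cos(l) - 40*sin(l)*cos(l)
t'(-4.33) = -4.55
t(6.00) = 11.71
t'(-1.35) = 31.57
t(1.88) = 38.71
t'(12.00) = 34.92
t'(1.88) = 64.11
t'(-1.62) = 42.65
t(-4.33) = 3.05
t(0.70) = -20.48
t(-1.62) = 15.43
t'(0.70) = 2.30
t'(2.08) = 51.22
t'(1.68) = 70.05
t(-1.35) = 25.69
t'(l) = 10*l*sin(l) + 8*l*cos(l) + 4*l + 40*sin(l)^2 + 8*sin(l) - 40*cos(l)^2 - 10*cos(l)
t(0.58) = -19.97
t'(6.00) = 7.73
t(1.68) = 25.17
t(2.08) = 50.35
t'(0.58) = -10.57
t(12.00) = 153.34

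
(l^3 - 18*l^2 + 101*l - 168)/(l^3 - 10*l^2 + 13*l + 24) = (l - 7)/(l + 1)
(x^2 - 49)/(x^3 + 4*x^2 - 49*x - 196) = 1/(x + 4)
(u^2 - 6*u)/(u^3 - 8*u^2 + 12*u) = 1/(u - 2)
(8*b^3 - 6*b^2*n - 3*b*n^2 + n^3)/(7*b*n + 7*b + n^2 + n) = (8*b^3 - 6*b^2*n - 3*b*n^2 + n^3)/(7*b*n + 7*b + n^2 + n)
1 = 1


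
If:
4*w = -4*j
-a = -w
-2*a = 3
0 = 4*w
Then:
No Solution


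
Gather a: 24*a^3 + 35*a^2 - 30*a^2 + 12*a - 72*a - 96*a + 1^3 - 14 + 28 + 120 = 24*a^3 + 5*a^2 - 156*a + 135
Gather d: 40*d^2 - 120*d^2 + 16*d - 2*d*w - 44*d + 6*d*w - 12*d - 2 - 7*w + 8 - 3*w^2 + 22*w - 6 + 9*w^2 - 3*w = -80*d^2 + d*(4*w - 40) + 6*w^2 + 12*w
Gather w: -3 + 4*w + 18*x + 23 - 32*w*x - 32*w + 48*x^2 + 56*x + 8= w*(-32*x - 28) + 48*x^2 + 74*x + 28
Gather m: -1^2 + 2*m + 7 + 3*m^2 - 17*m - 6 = 3*m^2 - 15*m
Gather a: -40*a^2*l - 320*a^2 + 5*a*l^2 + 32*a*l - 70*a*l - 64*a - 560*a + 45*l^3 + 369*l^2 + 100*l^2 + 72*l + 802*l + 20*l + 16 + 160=a^2*(-40*l - 320) + a*(5*l^2 - 38*l - 624) + 45*l^3 + 469*l^2 + 894*l + 176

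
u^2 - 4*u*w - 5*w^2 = (u - 5*w)*(u + w)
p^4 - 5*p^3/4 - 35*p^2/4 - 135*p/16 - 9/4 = (p - 4)*(p + 1/2)*(p + 3/4)*(p + 3/2)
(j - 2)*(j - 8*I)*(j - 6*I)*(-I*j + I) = -I*j^4 - 14*j^3 + 3*I*j^3 + 42*j^2 + 46*I*j^2 - 28*j - 144*I*j + 96*I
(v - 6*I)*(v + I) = v^2 - 5*I*v + 6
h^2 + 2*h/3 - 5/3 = (h - 1)*(h + 5/3)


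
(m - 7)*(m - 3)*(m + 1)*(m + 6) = m^4 - 3*m^3 - 43*m^2 + 87*m + 126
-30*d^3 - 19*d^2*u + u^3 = (-5*d + u)*(2*d + u)*(3*d + u)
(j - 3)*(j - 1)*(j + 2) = j^3 - 2*j^2 - 5*j + 6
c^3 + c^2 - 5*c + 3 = (c - 1)^2*(c + 3)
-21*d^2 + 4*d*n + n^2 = (-3*d + n)*(7*d + n)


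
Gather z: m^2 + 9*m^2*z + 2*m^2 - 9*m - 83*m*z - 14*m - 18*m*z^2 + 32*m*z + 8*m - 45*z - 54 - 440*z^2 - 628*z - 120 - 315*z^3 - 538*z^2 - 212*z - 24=3*m^2 - 15*m - 315*z^3 + z^2*(-18*m - 978) + z*(9*m^2 - 51*m - 885) - 198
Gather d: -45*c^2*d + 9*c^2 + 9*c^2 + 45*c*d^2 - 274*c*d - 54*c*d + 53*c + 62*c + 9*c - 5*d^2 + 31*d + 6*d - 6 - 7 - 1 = 18*c^2 + 124*c + d^2*(45*c - 5) + d*(-45*c^2 - 328*c + 37) - 14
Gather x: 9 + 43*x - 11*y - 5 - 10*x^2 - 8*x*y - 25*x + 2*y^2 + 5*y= -10*x^2 + x*(18 - 8*y) + 2*y^2 - 6*y + 4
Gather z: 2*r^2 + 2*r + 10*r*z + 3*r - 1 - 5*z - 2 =2*r^2 + 5*r + z*(10*r - 5) - 3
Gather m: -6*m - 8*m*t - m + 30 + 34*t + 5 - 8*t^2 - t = m*(-8*t - 7) - 8*t^2 + 33*t + 35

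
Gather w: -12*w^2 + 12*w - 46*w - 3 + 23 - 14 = -12*w^2 - 34*w + 6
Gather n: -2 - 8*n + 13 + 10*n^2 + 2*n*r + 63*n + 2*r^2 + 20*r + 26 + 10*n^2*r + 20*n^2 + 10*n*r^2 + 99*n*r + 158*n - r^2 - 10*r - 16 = n^2*(10*r + 30) + n*(10*r^2 + 101*r + 213) + r^2 + 10*r + 21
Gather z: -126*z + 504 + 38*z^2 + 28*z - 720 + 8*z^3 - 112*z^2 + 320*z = 8*z^3 - 74*z^2 + 222*z - 216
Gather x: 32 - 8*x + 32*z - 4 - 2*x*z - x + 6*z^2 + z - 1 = x*(-2*z - 9) + 6*z^2 + 33*z + 27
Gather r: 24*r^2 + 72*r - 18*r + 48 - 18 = 24*r^2 + 54*r + 30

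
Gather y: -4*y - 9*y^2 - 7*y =-9*y^2 - 11*y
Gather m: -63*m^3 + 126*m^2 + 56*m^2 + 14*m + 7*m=-63*m^3 + 182*m^2 + 21*m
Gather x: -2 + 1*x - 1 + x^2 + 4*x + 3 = x^2 + 5*x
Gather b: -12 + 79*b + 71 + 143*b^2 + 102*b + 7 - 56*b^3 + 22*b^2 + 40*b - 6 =-56*b^3 + 165*b^2 + 221*b + 60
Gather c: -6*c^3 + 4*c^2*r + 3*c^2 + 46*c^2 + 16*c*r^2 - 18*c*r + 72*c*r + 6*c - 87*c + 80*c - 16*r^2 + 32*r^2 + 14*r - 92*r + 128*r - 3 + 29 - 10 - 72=-6*c^3 + c^2*(4*r + 49) + c*(16*r^2 + 54*r - 1) + 16*r^2 + 50*r - 56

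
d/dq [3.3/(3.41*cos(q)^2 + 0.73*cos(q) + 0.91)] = (22.506*cos(q) + 2.409)*sin(q)/(3.41*cos(q)^2 + 0.73*cos(q) + 0.91)^2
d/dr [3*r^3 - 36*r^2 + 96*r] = 9*r^2 - 72*r + 96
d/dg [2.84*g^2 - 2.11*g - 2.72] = 5.68*g - 2.11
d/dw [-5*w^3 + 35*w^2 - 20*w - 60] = -15*w^2 + 70*w - 20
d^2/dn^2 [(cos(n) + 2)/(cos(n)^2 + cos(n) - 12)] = (-9*(1 - cos(2*n))^2*cos(n)/4 - 7*(1 - cos(2*n))^2/4 - 281*cos(n)/2 - 56*cos(2*n) - 21*cos(3*n) + cos(5*n)/2 + 27)/((cos(n) - 3)^3*(cos(n) + 4)^3)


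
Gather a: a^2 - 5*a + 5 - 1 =a^2 - 5*a + 4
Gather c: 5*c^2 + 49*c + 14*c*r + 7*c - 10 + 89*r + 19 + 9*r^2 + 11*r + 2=5*c^2 + c*(14*r + 56) + 9*r^2 + 100*r + 11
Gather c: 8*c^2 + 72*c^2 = 80*c^2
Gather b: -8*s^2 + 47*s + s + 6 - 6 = -8*s^2 + 48*s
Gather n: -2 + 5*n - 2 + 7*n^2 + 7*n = 7*n^2 + 12*n - 4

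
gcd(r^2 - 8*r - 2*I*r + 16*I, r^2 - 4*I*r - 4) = r - 2*I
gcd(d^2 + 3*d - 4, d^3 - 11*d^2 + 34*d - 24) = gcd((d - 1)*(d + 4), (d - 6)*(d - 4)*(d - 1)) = d - 1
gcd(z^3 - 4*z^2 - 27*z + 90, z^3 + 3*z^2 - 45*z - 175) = z + 5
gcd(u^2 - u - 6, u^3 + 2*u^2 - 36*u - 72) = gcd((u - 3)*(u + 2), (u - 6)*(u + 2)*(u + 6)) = u + 2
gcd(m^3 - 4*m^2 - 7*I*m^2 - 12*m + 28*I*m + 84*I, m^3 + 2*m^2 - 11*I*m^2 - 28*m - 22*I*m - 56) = m^2 + m*(2 - 7*I) - 14*I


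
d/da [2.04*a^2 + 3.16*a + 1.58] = 4.08*a + 3.16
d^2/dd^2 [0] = 0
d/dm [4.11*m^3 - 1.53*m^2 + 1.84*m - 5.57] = 12.33*m^2 - 3.06*m + 1.84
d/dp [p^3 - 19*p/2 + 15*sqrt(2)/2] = 3*p^2 - 19/2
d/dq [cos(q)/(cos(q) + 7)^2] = (cos(q) - 7)*sin(q)/(cos(q) + 7)^3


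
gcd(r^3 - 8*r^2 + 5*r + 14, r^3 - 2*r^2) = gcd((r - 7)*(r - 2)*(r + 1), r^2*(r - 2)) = r - 2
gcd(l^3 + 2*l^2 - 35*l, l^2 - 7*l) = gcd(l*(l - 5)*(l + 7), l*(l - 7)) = l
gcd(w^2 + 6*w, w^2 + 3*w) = w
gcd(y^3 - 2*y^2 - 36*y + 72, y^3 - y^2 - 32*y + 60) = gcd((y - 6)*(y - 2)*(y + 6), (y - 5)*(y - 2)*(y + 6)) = y^2 + 4*y - 12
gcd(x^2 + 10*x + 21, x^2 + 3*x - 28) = x + 7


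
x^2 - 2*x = x*(x - 2)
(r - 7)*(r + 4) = r^2 - 3*r - 28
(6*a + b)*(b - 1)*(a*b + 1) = 6*a^2*b^2 - 6*a^2*b + a*b^3 - a*b^2 + 6*a*b - 6*a + b^2 - b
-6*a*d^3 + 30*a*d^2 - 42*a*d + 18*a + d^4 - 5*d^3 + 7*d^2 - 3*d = (-6*a + d)*(d - 3)*(d - 1)^2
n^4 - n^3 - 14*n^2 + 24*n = n*(n - 3)*(n - 2)*(n + 4)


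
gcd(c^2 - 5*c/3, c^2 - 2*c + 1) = 1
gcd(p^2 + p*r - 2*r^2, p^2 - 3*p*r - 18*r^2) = 1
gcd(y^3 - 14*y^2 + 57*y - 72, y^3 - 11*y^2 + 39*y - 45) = y^2 - 6*y + 9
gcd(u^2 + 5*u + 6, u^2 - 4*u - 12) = u + 2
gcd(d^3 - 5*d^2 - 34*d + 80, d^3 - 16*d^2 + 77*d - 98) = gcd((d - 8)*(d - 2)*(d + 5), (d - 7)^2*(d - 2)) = d - 2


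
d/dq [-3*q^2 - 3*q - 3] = -6*q - 3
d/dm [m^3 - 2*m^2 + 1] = m*(3*m - 4)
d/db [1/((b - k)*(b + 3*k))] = ((-b + k)*(b + 3*k) - (b - k)^2)/((b - k)^3*(b + 3*k)^2)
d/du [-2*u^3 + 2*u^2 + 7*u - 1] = -6*u^2 + 4*u + 7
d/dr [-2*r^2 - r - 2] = -4*r - 1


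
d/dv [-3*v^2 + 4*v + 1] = 4 - 6*v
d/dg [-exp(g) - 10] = -exp(g)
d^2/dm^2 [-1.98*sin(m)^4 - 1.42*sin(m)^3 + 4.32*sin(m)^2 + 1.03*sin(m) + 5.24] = 31.68*sin(m)^4 + 12.78*sin(m)^3 - 41.04*sin(m)^2 - 9.55*sin(m) + 8.64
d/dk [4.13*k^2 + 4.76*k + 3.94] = 8.26*k + 4.76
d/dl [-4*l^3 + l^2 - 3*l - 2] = -12*l^2 + 2*l - 3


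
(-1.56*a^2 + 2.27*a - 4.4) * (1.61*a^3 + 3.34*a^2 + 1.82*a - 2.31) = -2.5116*a^5 - 1.5557*a^4 - 2.3414*a^3 - 6.961*a^2 - 13.2517*a + 10.164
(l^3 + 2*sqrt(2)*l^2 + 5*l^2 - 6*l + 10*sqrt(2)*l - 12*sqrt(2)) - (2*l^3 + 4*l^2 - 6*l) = -l^3 + l^2 + 2*sqrt(2)*l^2 + 10*sqrt(2)*l - 12*sqrt(2)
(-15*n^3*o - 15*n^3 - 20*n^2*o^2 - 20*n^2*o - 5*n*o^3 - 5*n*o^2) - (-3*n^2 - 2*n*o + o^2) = -15*n^3*o - 15*n^3 - 20*n^2*o^2 - 20*n^2*o + 3*n^2 - 5*n*o^3 - 5*n*o^2 + 2*n*o - o^2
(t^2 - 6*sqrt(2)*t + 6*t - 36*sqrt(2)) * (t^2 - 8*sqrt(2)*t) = t^4 - 14*sqrt(2)*t^3 + 6*t^3 - 84*sqrt(2)*t^2 + 96*t^2 + 576*t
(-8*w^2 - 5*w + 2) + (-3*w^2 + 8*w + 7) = -11*w^2 + 3*w + 9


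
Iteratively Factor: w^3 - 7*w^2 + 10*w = (w - 5)*(w^2 - 2*w) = (w - 5)*(w - 2)*(w)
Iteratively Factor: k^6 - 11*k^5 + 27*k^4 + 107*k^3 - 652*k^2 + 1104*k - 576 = (k - 1)*(k^5 - 10*k^4 + 17*k^3 + 124*k^2 - 528*k + 576) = (k - 3)*(k - 1)*(k^4 - 7*k^3 - 4*k^2 + 112*k - 192) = (k - 4)*(k - 3)*(k - 1)*(k^3 - 3*k^2 - 16*k + 48) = (k - 4)*(k - 3)^2*(k - 1)*(k^2 - 16) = (k - 4)*(k - 3)^2*(k - 1)*(k + 4)*(k - 4)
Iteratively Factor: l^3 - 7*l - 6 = (l - 3)*(l^2 + 3*l + 2) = (l - 3)*(l + 2)*(l + 1)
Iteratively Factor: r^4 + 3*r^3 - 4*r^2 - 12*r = (r + 2)*(r^3 + r^2 - 6*r) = r*(r + 2)*(r^2 + r - 6) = r*(r - 2)*(r + 2)*(r + 3)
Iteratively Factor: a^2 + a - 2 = (a - 1)*(a + 2)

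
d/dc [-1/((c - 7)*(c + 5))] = 2*(c - 1)/((c - 7)^2*(c + 5)^2)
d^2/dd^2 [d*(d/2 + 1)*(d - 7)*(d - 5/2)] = 6*d^2 - 45*d/2 - 3/2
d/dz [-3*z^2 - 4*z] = -6*z - 4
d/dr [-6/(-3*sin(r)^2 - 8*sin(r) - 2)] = -12*(3*sin(r) + 4)*cos(r)/(3*sin(r)^2 + 8*sin(r) + 2)^2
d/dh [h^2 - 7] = 2*h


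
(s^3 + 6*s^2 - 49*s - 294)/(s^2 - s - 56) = (s^2 - s - 42)/(s - 8)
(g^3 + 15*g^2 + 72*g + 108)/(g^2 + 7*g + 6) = (g^2 + 9*g + 18)/(g + 1)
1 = 1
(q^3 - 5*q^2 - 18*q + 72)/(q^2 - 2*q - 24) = q - 3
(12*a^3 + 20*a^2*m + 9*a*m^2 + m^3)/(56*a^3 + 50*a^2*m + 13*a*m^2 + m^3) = (6*a^2 + 7*a*m + m^2)/(28*a^2 + 11*a*m + m^2)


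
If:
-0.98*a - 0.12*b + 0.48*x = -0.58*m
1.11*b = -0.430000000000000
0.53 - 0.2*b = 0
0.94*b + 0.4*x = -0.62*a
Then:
No Solution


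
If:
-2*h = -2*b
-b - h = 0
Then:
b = 0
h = 0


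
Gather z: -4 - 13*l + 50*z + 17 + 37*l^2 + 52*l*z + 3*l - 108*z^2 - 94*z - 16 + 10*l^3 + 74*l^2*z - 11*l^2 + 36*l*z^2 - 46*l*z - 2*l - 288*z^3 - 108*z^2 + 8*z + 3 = 10*l^3 + 26*l^2 - 12*l - 288*z^3 + z^2*(36*l - 216) + z*(74*l^2 + 6*l - 36)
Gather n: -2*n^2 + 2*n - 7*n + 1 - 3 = -2*n^2 - 5*n - 2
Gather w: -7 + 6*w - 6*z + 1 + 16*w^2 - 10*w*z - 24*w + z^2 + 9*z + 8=16*w^2 + w*(-10*z - 18) + z^2 + 3*z + 2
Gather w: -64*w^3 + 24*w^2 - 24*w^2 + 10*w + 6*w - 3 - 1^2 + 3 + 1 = -64*w^3 + 16*w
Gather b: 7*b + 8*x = 7*b + 8*x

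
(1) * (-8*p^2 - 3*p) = -8*p^2 - 3*p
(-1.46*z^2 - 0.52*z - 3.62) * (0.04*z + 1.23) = -0.0584*z^3 - 1.8166*z^2 - 0.7844*z - 4.4526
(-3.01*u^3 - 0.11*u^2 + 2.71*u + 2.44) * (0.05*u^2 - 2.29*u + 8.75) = -0.1505*u^5 + 6.8874*u^4 - 25.9501*u^3 - 7.0464*u^2 + 18.1249*u + 21.35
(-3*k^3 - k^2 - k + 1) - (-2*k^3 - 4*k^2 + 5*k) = -k^3 + 3*k^2 - 6*k + 1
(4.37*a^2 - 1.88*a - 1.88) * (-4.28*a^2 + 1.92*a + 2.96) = -18.7036*a^4 + 16.4368*a^3 + 17.372*a^2 - 9.1744*a - 5.5648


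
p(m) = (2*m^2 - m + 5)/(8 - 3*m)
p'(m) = (4*m - 1)/(8 - 3*m) + 3*(2*m^2 - m + 5)/(8 - 3*m)^2 = (-6*m^2 + 32*m + 7)/(9*m^2 - 48*m + 64)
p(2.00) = 5.50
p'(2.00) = 11.75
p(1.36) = 1.87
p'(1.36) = 2.57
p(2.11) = 7.06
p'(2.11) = 17.14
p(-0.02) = 0.62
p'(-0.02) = 0.10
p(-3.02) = 1.54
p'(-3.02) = -0.50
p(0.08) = 0.64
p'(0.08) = 0.16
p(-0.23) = 0.61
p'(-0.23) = -0.01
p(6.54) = -7.23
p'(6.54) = -0.30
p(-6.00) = 3.19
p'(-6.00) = -0.59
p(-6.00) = 3.19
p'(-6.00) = -0.59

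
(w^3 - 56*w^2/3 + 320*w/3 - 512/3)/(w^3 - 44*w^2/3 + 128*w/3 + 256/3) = (3*w - 8)/(3*w + 4)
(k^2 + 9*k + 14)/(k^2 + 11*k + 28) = (k + 2)/(k + 4)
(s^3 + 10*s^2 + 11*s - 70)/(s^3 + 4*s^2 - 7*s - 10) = (s + 7)/(s + 1)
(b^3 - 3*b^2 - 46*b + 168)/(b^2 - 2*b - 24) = (b^2 + 3*b - 28)/(b + 4)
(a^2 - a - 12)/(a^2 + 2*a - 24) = (a + 3)/(a + 6)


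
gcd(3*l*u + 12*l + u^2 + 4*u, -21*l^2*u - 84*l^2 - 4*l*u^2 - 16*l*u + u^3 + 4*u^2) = 3*l*u + 12*l + u^2 + 4*u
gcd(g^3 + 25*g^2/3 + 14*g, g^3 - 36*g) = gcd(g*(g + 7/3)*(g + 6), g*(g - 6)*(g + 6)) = g^2 + 6*g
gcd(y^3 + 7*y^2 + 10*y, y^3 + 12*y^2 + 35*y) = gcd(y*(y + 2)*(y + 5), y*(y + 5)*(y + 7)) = y^2 + 5*y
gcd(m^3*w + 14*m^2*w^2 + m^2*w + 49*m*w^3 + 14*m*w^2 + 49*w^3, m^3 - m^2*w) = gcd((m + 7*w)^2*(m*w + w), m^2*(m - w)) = 1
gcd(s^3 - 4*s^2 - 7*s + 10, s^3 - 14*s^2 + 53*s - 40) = s^2 - 6*s + 5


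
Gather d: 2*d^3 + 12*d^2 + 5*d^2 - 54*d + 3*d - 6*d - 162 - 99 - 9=2*d^3 + 17*d^2 - 57*d - 270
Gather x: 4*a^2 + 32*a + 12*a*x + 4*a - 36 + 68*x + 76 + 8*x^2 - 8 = 4*a^2 + 36*a + 8*x^2 + x*(12*a + 68) + 32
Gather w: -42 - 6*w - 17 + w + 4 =-5*w - 55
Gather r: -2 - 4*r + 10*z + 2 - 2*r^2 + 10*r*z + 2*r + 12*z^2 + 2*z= -2*r^2 + r*(10*z - 2) + 12*z^2 + 12*z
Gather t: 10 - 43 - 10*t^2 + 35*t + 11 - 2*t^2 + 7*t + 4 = -12*t^2 + 42*t - 18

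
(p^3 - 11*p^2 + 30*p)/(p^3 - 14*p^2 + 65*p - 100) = p*(p - 6)/(p^2 - 9*p + 20)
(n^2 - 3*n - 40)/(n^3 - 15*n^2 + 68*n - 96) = (n + 5)/(n^2 - 7*n + 12)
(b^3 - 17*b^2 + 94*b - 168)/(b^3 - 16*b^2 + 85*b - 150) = (b^2 - 11*b + 28)/(b^2 - 10*b + 25)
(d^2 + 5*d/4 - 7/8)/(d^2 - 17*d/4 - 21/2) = (d - 1/2)/(d - 6)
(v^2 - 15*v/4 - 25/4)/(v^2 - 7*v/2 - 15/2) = (4*v + 5)/(2*(2*v + 3))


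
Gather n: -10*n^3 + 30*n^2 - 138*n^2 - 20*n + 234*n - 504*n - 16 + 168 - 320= -10*n^3 - 108*n^2 - 290*n - 168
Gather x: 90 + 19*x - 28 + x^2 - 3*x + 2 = x^2 + 16*x + 64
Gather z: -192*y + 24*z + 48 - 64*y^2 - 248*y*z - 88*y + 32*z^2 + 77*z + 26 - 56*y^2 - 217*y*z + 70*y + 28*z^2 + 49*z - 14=-120*y^2 - 210*y + 60*z^2 + z*(150 - 465*y) + 60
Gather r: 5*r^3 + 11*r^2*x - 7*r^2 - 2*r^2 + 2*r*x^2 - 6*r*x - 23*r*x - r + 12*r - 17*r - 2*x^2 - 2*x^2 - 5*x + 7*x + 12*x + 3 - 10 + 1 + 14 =5*r^3 + r^2*(11*x - 9) + r*(2*x^2 - 29*x - 6) - 4*x^2 + 14*x + 8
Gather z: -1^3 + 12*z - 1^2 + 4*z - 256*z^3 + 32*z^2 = -256*z^3 + 32*z^2 + 16*z - 2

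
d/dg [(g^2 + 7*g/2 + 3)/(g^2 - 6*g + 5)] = (-19*g^2 + 8*g + 71)/(2*(g^4 - 12*g^3 + 46*g^2 - 60*g + 25))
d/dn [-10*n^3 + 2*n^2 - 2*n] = -30*n^2 + 4*n - 2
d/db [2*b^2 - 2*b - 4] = 4*b - 2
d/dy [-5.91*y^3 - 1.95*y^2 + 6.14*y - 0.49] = -17.73*y^2 - 3.9*y + 6.14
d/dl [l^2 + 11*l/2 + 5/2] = 2*l + 11/2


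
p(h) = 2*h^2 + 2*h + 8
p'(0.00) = 2.00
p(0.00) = 8.00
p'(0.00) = 2.00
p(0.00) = 8.00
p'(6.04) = 26.16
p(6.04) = 93.04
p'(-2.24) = -6.96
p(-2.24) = 13.56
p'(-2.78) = -9.12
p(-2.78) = 17.90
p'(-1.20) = -2.80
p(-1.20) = 8.48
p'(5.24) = 22.96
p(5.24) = 73.40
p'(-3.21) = -10.84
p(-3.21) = 22.19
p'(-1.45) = -3.80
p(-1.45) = 9.30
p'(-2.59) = -8.36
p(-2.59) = 16.24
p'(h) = 4*h + 2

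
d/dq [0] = 0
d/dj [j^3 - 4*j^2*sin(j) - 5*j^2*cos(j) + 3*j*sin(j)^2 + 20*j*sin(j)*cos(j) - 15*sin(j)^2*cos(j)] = 5*j^2*sin(j) - 4*j^2*cos(j) + 3*j^2 - 8*j*sin(j) + 3*j*sin(2*j) - 10*j*cos(j) + 20*j*cos(2*j) + 15*sin(j)/4 + 10*sin(2*j) - 45*sin(3*j)/4 - 3*cos(2*j)/2 + 3/2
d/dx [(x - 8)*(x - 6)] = 2*x - 14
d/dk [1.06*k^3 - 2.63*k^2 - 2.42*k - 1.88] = 3.18*k^2 - 5.26*k - 2.42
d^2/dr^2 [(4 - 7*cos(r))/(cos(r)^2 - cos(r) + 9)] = (-63*sin(r)^4*cos(r) + 9*sin(r)^4 + 209*sin(r)^2 - 1193*cos(r)/2 + 81*cos(3*r) + 7*cos(5*r)/2 - 28)/(sin(r)^2 + cos(r) - 10)^3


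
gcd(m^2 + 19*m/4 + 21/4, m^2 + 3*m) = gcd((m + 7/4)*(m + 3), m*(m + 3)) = m + 3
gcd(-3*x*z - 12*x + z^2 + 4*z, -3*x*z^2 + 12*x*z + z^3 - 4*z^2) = 3*x - z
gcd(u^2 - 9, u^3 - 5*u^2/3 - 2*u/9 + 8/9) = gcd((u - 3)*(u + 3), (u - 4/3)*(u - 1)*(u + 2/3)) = 1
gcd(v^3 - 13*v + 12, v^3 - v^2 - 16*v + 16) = v^2 + 3*v - 4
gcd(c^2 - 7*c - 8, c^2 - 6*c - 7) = c + 1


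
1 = 1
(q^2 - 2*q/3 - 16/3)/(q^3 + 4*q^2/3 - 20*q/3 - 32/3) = 1/(q + 2)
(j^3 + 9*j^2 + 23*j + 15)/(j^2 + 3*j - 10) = (j^2 + 4*j + 3)/(j - 2)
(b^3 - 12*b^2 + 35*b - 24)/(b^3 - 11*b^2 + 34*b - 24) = (b^2 - 11*b + 24)/(b^2 - 10*b + 24)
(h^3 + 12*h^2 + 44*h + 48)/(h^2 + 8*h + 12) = h + 4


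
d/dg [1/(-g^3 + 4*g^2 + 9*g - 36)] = (3*g^2 - 8*g - 9)/(g^3 - 4*g^2 - 9*g + 36)^2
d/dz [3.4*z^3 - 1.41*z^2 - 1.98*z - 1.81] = 10.2*z^2 - 2.82*z - 1.98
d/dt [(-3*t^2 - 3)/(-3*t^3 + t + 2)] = 3*(-2*t*(-3*t^3 + t + 2) - (t^2 + 1)*(9*t^2 - 1))/(-3*t^3 + t + 2)^2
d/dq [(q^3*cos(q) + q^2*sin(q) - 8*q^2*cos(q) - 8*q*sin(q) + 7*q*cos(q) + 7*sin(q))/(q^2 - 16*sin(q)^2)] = (-2*(q - 8*sin(2*q))*(q^3*cos(q) + q^2*sin(q) - 8*q^2*cos(q) - 8*q*sin(q) + 7*q*cos(q) + 7*sin(q)) + (q^2 - 16*sin(q)^2)*(-q^3*sin(q) + 8*q^2*sin(q) + 4*q^2*cos(q) - 5*q*sin(q) - 24*q*cos(q) - 8*sin(q) + 14*cos(q)))/(q^2 - 16*sin(q)^2)^2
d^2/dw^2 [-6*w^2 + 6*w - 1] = -12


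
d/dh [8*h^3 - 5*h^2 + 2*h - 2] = 24*h^2 - 10*h + 2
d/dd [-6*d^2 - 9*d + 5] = -12*d - 9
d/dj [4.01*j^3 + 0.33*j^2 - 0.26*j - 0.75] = 12.03*j^2 + 0.66*j - 0.26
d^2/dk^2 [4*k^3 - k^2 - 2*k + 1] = 24*k - 2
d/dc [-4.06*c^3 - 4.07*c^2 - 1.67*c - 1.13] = -12.18*c^2 - 8.14*c - 1.67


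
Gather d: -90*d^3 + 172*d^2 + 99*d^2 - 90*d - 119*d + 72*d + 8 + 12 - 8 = -90*d^3 + 271*d^2 - 137*d + 12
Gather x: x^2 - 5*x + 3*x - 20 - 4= x^2 - 2*x - 24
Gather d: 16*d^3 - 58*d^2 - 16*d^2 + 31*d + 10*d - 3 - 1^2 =16*d^3 - 74*d^2 + 41*d - 4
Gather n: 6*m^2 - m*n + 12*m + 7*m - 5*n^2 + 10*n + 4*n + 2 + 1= 6*m^2 + 19*m - 5*n^2 + n*(14 - m) + 3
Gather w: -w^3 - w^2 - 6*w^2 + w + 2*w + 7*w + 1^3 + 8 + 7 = -w^3 - 7*w^2 + 10*w + 16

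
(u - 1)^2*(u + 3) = u^3 + u^2 - 5*u + 3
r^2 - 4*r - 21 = (r - 7)*(r + 3)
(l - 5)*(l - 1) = l^2 - 6*l + 5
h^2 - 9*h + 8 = (h - 8)*(h - 1)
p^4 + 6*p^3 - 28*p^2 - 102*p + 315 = (p - 3)^2*(p + 5)*(p + 7)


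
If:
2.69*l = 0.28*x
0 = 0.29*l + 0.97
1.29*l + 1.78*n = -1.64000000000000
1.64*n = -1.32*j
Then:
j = -1.87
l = -3.34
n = 1.50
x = -32.13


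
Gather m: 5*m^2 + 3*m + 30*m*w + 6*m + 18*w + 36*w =5*m^2 + m*(30*w + 9) + 54*w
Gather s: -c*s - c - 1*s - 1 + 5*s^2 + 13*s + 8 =-c + 5*s^2 + s*(12 - c) + 7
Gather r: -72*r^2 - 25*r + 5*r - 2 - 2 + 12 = -72*r^2 - 20*r + 8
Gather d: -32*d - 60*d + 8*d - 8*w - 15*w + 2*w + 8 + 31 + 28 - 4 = -84*d - 21*w + 63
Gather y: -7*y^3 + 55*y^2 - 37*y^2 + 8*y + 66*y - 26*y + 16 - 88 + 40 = -7*y^3 + 18*y^2 + 48*y - 32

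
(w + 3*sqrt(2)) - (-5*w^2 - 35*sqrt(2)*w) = 5*w^2 + w + 35*sqrt(2)*w + 3*sqrt(2)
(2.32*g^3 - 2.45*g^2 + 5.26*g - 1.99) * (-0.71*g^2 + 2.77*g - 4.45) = -1.6472*g^5 + 8.1659*g^4 - 20.8451*g^3 + 26.8856*g^2 - 28.9193*g + 8.8555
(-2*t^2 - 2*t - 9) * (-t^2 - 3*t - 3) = 2*t^4 + 8*t^3 + 21*t^2 + 33*t + 27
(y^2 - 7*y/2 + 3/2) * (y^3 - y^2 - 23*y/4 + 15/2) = y^5 - 9*y^4/2 - 3*y^3/4 + 209*y^2/8 - 279*y/8 + 45/4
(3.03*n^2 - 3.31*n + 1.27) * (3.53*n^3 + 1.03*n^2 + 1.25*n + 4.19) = 10.6959*n^5 - 8.5634*n^4 + 4.8613*n^3 + 9.8663*n^2 - 12.2814*n + 5.3213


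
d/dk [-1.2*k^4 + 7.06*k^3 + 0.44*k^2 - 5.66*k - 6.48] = -4.8*k^3 + 21.18*k^2 + 0.88*k - 5.66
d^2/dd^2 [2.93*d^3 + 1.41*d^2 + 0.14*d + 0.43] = 17.58*d + 2.82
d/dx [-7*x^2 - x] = -14*x - 1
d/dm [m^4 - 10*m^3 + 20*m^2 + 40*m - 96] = 4*m^3 - 30*m^2 + 40*m + 40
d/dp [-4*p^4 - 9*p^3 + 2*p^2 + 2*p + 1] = -16*p^3 - 27*p^2 + 4*p + 2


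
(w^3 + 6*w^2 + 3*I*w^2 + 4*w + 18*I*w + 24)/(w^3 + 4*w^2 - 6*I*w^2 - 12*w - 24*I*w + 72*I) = (w^2 + 3*I*w + 4)/(w^2 + w*(-2 - 6*I) + 12*I)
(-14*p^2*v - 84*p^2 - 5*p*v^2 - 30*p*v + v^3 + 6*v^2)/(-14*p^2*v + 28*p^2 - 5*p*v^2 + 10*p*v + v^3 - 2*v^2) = (v + 6)/(v - 2)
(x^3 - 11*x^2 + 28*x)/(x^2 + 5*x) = (x^2 - 11*x + 28)/(x + 5)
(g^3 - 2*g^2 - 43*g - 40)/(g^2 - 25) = (g^2 - 7*g - 8)/(g - 5)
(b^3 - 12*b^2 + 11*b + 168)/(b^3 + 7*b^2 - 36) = (b^2 - 15*b + 56)/(b^2 + 4*b - 12)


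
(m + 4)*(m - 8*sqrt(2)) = m^2 - 8*sqrt(2)*m + 4*m - 32*sqrt(2)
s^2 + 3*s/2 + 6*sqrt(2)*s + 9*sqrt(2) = (s + 3/2)*(s + 6*sqrt(2))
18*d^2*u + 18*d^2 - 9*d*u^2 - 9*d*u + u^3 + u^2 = (-6*d + u)*(-3*d + u)*(u + 1)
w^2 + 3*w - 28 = (w - 4)*(w + 7)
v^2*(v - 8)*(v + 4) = v^4 - 4*v^3 - 32*v^2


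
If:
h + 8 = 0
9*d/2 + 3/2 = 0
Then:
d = -1/3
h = -8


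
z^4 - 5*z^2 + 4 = (z - 2)*(z - 1)*(z + 1)*(z + 2)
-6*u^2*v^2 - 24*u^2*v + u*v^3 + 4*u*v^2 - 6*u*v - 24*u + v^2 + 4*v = (-6*u + v)*(v + 4)*(u*v + 1)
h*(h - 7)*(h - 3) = h^3 - 10*h^2 + 21*h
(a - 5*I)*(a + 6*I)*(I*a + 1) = I*a^3 + 31*I*a + 30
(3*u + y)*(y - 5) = 3*u*y - 15*u + y^2 - 5*y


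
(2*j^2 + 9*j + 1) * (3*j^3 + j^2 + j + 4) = 6*j^5 + 29*j^4 + 14*j^3 + 18*j^2 + 37*j + 4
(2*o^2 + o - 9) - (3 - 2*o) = 2*o^2 + 3*o - 12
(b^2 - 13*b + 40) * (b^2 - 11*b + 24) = b^4 - 24*b^3 + 207*b^2 - 752*b + 960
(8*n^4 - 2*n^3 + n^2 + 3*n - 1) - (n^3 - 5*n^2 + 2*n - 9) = 8*n^4 - 3*n^3 + 6*n^2 + n + 8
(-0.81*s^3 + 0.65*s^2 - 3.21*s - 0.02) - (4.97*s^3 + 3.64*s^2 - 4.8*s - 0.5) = -5.78*s^3 - 2.99*s^2 + 1.59*s + 0.48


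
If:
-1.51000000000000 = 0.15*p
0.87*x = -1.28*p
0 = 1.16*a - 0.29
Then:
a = 0.25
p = -10.07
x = 14.81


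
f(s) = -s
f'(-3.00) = -1.00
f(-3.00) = 3.00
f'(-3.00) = -1.00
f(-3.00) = 3.00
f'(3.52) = -1.00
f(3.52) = -3.52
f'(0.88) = -1.00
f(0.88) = -0.88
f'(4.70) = -1.00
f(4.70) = -4.70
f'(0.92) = -1.00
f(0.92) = -0.92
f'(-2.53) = -1.00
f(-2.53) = 2.53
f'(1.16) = -1.00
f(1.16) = -1.16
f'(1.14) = -1.00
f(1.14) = -1.14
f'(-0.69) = -1.00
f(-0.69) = 0.69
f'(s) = -1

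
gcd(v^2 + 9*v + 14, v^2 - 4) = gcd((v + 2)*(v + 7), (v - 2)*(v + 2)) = v + 2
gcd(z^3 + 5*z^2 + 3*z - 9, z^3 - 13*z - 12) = z + 3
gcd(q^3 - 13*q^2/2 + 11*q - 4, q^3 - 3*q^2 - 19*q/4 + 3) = q^2 - 9*q/2 + 2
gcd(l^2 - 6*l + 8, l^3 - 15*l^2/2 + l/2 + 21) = l - 2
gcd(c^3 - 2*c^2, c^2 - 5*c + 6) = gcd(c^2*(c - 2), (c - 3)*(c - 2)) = c - 2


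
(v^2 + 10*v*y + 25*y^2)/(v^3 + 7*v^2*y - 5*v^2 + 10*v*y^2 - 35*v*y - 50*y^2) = (v + 5*y)/(v^2 + 2*v*y - 5*v - 10*y)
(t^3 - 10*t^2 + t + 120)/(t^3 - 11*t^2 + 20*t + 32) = (t^2 - 2*t - 15)/(t^2 - 3*t - 4)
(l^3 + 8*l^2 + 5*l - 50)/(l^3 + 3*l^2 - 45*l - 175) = (l - 2)/(l - 7)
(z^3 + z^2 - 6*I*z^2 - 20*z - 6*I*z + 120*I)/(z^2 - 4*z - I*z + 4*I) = (z^2 + z*(5 - 6*I) - 30*I)/(z - I)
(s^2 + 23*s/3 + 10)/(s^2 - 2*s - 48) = (s + 5/3)/(s - 8)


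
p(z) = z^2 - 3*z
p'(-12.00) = -27.00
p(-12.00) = 180.00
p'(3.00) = 3.00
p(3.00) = 0.00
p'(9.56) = 16.12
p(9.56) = 62.71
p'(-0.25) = -3.50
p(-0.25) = 0.81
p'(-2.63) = -8.26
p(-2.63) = 14.81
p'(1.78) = 0.56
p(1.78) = -2.17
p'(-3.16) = -9.32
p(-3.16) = 19.47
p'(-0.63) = -4.26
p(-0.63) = 2.29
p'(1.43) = -0.14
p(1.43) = -2.25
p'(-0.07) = -3.14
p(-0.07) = 0.21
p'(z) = 2*z - 3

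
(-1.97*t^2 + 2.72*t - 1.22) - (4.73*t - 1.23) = -1.97*t^2 - 2.01*t + 0.01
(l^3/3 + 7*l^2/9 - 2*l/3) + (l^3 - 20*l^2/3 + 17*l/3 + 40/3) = 4*l^3/3 - 53*l^2/9 + 5*l + 40/3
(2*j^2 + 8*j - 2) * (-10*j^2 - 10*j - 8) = -20*j^4 - 100*j^3 - 76*j^2 - 44*j + 16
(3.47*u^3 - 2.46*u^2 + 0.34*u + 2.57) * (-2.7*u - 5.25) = -9.369*u^4 - 11.5755*u^3 + 11.997*u^2 - 8.724*u - 13.4925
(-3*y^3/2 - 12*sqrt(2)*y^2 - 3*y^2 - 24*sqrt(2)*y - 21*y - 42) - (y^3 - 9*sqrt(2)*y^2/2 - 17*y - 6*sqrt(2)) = -5*y^3/2 - 15*sqrt(2)*y^2/2 - 3*y^2 - 24*sqrt(2)*y - 4*y - 42 + 6*sqrt(2)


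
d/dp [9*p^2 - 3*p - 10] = 18*p - 3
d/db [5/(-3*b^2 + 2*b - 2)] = 10*(3*b - 1)/(3*b^2 - 2*b + 2)^2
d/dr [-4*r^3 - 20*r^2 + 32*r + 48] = -12*r^2 - 40*r + 32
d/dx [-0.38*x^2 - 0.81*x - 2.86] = -0.76*x - 0.81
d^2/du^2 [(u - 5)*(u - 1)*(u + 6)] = 6*u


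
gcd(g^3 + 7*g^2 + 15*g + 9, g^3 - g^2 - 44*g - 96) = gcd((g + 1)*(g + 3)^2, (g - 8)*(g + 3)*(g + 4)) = g + 3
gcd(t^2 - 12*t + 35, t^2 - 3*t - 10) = t - 5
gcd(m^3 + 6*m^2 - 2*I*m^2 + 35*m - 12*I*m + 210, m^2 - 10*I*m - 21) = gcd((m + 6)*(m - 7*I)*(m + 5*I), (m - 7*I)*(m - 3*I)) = m - 7*I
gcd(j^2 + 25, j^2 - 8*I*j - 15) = j - 5*I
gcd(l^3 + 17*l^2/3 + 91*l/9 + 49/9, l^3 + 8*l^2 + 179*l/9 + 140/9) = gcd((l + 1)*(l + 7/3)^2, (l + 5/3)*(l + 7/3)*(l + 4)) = l + 7/3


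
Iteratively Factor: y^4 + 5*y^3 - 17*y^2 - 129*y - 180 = (y + 4)*(y^3 + y^2 - 21*y - 45) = (y + 3)*(y + 4)*(y^2 - 2*y - 15) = (y - 5)*(y + 3)*(y + 4)*(y + 3)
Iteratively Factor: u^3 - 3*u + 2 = (u + 2)*(u^2 - 2*u + 1) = (u - 1)*(u + 2)*(u - 1)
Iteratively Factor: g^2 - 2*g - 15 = (g + 3)*(g - 5)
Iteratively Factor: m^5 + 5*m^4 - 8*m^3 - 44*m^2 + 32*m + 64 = (m - 2)*(m^4 + 7*m^3 + 6*m^2 - 32*m - 32) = (m - 2)^2*(m^3 + 9*m^2 + 24*m + 16) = (m - 2)^2*(m + 4)*(m^2 + 5*m + 4) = (m - 2)^2*(m + 4)^2*(m + 1)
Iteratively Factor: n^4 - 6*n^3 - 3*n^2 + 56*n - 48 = (n - 4)*(n^3 - 2*n^2 - 11*n + 12) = (n - 4)*(n + 3)*(n^2 - 5*n + 4) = (n - 4)*(n - 1)*(n + 3)*(n - 4)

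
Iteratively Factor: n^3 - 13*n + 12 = (n - 1)*(n^2 + n - 12) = (n - 3)*(n - 1)*(n + 4)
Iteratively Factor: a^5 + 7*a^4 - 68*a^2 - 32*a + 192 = (a + 3)*(a^4 + 4*a^3 - 12*a^2 - 32*a + 64) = (a - 2)*(a + 3)*(a^3 + 6*a^2 - 32) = (a - 2)*(a + 3)*(a + 4)*(a^2 + 2*a - 8) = (a - 2)^2*(a + 3)*(a + 4)*(a + 4)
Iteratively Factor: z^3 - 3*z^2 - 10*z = (z)*(z^2 - 3*z - 10) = z*(z - 5)*(z + 2)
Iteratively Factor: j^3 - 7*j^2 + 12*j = (j - 4)*(j^2 - 3*j) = j*(j - 4)*(j - 3)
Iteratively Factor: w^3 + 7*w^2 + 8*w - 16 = (w + 4)*(w^2 + 3*w - 4) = (w - 1)*(w + 4)*(w + 4)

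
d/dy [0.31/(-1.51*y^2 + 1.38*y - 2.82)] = (0.9362*y - 0.4278)/(1.51*y^2 - 1.38*y + 2.82)^2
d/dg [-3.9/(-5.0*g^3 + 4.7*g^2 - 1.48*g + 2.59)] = (-58.5*g^2 + 36.66*g - 5.772)/(5.0*g^3 - 4.7*g^2 + 1.48*g - 2.59)^2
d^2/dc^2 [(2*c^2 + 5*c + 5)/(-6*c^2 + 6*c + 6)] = 7*(-c^3 - 3*c^2 - 1)/(3*(c^6 - 3*c^5 + 5*c^3 - 3*c - 1))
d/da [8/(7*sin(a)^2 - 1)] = -224*sin(2*a)/(7*cos(2*a) - 5)^2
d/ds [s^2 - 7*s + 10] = 2*s - 7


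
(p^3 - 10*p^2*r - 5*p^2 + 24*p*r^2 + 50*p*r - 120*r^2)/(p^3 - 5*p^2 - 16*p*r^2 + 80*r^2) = (p - 6*r)/(p + 4*r)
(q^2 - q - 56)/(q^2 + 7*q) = (q - 8)/q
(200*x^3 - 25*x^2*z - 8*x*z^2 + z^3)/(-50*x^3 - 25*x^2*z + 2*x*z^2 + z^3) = (-8*x + z)/(2*x + z)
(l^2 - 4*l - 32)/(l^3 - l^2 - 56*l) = (l + 4)/(l*(l + 7))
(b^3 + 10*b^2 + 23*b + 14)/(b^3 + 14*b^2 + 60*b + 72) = (b^2 + 8*b + 7)/(b^2 + 12*b + 36)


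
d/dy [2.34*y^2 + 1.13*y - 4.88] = 4.68*y + 1.13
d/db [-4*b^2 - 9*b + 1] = -8*b - 9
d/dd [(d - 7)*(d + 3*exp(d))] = d + (d - 7)*(3*exp(d) + 1) + 3*exp(d)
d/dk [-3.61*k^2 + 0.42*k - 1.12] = 0.42 - 7.22*k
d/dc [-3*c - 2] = -3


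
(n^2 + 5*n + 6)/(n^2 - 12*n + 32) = (n^2 + 5*n + 6)/(n^2 - 12*n + 32)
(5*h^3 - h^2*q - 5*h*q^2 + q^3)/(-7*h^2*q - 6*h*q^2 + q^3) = (5*h^2 - 6*h*q + q^2)/(q*(-7*h + q))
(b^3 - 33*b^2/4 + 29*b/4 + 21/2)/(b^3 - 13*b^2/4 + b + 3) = (b - 7)/(b - 2)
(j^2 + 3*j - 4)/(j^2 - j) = (j + 4)/j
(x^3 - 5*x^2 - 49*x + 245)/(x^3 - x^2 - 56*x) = (x^2 - 12*x + 35)/(x*(x - 8))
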